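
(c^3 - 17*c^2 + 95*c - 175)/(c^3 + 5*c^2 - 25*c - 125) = (c^2 - 12*c + 35)/(c^2 + 10*c + 25)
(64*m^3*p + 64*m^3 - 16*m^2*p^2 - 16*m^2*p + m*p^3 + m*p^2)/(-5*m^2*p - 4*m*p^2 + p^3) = m*(-64*m^2*p - 64*m^2 + 16*m*p^2 + 16*m*p - p^3 - p^2)/(p*(5*m^2 + 4*m*p - p^2))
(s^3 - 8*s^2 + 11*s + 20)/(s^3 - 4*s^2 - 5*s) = (s - 4)/s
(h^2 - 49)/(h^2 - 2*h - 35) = (h + 7)/(h + 5)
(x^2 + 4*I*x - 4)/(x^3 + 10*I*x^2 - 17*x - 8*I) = (x^2 + 4*I*x - 4)/(x^3 + 10*I*x^2 - 17*x - 8*I)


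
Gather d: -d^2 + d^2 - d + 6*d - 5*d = 0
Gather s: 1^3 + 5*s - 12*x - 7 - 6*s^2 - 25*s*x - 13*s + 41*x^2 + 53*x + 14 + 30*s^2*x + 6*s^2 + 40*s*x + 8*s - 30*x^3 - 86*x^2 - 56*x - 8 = 30*s^2*x + 15*s*x - 30*x^3 - 45*x^2 - 15*x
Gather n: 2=2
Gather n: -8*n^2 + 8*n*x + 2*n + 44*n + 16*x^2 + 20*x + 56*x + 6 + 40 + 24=-8*n^2 + n*(8*x + 46) + 16*x^2 + 76*x + 70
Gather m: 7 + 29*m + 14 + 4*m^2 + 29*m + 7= 4*m^2 + 58*m + 28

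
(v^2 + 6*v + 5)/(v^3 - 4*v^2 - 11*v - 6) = (v + 5)/(v^2 - 5*v - 6)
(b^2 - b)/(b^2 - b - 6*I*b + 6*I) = b/(b - 6*I)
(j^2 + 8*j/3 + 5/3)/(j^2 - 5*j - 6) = (j + 5/3)/(j - 6)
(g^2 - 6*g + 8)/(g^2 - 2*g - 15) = (-g^2 + 6*g - 8)/(-g^2 + 2*g + 15)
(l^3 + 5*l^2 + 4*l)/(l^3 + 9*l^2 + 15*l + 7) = l*(l + 4)/(l^2 + 8*l + 7)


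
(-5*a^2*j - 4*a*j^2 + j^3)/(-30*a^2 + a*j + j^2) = j*(a + j)/(6*a + j)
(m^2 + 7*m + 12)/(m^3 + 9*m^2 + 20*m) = (m + 3)/(m*(m + 5))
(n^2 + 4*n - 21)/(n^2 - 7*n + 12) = (n + 7)/(n - 4)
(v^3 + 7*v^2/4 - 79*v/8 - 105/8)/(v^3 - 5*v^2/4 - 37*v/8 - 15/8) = (2*v + 7)/(2*v + 1)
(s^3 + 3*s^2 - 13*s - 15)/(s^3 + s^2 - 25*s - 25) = (s - 3)/(s - 5)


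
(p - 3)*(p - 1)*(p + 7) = p^3 + 3*p^2 - 25*p + 21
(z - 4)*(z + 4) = z^2 - 16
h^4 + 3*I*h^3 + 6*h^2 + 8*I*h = h*(h - 2*I)*(h + I)*(h + 4*I)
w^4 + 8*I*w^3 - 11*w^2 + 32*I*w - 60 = (w - 2*I)*(w + 2*I)*(w + 3*I)*(w + 5*I)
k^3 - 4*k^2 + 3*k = k*(k - 3)*(k - 1)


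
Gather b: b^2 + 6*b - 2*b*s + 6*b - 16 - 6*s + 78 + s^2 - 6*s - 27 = b^2 + b*(12 - 2*s) + s^2 - 12*s + 35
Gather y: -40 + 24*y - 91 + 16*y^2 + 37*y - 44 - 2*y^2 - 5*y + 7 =14*y^2 + 56*y - 168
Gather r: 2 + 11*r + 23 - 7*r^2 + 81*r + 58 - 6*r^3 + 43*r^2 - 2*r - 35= -6*r^3 + 36*r^2 + 90*r + 48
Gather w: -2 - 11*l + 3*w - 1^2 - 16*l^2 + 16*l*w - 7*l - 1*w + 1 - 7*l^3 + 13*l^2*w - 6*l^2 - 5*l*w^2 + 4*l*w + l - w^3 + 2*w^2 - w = -7*l^3 - 22*l^2 - 17*l - w^3 + w^2*(2 - 5*l) + w*(13*l^2 + 20*l + 1) - 2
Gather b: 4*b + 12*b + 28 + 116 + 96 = 16*b + 240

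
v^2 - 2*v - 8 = (v - 4)*(v + 2)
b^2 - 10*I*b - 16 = (b - 8*I)*(b - 2*I)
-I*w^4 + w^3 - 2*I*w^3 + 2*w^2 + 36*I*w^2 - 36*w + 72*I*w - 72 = (w - 6)*(w + 2)*(w + 6)*(-I*w + 1)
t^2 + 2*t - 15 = (t - 3)*(t + 5)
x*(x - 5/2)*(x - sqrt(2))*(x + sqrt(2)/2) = x^4 - 5*x^3/2 - sqrt(2)*x^3/2 - x^2 + 5*sqrt(2)*x^2/4 + 5*x/2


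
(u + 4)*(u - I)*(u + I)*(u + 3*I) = u^4 + 4*u^3 + 3*I*u^3 + u^2 + 12*I*u^2 + 4*u + 3*I*u + 12*I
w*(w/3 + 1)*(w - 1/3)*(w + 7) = w^4/3 + 29*w^3/9 + 53*w^2/9 - 7*w/3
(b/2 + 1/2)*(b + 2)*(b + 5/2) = b^3/2 + 11*b^2/4 + 19*b/4 + 5/2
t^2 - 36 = (t - 6)*(t + 6)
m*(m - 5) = m^2 - 5*m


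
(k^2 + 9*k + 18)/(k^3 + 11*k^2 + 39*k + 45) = (k + 6)/(k^2 + 8*k + 15)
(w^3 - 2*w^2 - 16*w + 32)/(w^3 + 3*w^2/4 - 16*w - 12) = 4*(w - 2)/(4*w + 3)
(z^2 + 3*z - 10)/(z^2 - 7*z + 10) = (z + 5)/(z - 5)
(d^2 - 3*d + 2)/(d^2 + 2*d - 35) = (d^2 - 3*d + 2)/(d^2 + 2*d - 35)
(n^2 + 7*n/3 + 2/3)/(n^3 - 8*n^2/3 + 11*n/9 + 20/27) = 9*(n + 2)/(9*n^2 - 27*n + 20)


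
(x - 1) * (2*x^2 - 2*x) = 2*x^3 - 4*x^2 + 2*x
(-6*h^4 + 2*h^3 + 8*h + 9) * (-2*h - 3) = 12*h^5 + 14*h^4 - 6*h^3 - 16*h^2 - 42*h - 27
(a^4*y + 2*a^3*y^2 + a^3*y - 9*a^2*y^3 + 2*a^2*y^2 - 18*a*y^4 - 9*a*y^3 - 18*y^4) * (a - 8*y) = a^5*y - 6*a^4*y^2 + a^4*y - 25*a^3*y^3 - 6*a^3*y^2 + 54*a^2*y^4 - 25*a^2*y^3 + 144*a*y^5 + 54*a*y^4 + 144*y^5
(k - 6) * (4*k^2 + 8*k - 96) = 4*k^3 - 16*k^2 - 144*k + 576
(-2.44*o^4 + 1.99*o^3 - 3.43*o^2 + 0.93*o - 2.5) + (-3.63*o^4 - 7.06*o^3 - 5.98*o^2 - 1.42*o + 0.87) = -6.07*o^4 - 5.07*o^3 - 9.41*o^2 - 0.49*o - 1.63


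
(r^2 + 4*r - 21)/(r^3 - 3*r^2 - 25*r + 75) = (r + 7)/(r^2 - 25)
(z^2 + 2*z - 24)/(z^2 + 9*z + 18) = (z - 4)/(z + 3)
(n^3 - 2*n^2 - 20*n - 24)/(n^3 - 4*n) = (n^2 - 4*n - 12)/(n*(n - 2))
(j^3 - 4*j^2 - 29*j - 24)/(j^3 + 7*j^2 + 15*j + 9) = (j - 8)/(j + 3)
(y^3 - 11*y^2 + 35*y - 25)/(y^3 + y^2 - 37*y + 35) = (y - 5)/(y + 7)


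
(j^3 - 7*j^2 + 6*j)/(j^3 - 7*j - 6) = j*(-j^2 + 7*j - 6)/(-j^3 + 7*j + 6)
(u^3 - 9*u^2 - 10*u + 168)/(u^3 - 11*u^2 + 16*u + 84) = (u + 4)/(u + 2)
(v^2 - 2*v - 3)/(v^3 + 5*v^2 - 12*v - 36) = (v + 1)/(v^2 + 8*v + 12)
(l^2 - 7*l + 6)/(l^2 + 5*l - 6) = (l - 6)/(l + 6)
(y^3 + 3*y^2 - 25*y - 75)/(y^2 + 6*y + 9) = (y^2 - 25)/(y + 3)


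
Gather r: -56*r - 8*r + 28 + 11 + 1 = 40 - 64*r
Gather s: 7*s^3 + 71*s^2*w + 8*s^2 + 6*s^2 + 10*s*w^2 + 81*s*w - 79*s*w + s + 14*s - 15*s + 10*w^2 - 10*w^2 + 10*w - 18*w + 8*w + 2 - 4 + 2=7*s^3 + s^2*(71*w + 14) + s*(10*w^2 + 2*w)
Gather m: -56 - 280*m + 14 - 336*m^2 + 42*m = -336*m^2 - 238*m - 42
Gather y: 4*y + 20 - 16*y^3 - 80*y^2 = -16*y^3 - 80*y^2 + 4*y + 20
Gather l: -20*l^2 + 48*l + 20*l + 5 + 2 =-20*l^2 + 68*l + 7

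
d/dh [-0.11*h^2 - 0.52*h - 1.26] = -0.22*h - 0.52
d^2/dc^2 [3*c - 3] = 0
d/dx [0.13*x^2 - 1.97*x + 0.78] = 0.26*x - 1.97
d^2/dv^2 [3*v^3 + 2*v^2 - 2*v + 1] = 18*v + 4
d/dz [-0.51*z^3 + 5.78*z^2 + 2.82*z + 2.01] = -1.53*z^2 + 11.56*z + 2.82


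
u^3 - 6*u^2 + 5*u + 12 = (u - 4)*(u - 3)*(u + 1)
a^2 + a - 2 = (a - 1)*(a + 2)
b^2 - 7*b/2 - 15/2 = (b - 5)*(b + 3/2)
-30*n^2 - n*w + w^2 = (-6*n + w)*(5*n + w)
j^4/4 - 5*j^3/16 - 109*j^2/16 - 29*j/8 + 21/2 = (j/4 + 1)*(j - 6)*(j - 1)*(j + 7/4)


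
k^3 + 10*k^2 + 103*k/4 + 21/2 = (k + 1/2)*(k + 7/2)*(k + 6)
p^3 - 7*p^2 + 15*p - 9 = (p - 3)^2*(p - 1)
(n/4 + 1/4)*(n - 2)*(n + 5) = n^3/4 + n^2 - 7*n/4 - 5/2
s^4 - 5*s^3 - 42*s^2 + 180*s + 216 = (s - 6)^2*(s + 1)*(s + 6)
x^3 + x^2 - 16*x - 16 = (x - 4)*(x + 1)*(x + 4)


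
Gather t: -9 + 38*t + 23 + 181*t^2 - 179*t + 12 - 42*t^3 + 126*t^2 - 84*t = -42*t^3 + 307*t^2 - 225*t + 26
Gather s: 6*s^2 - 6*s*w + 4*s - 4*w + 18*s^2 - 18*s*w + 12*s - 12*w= 24*s^2 + s*(16 - 24*w) - 16*w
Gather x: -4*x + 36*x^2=36*x^2 - 4*x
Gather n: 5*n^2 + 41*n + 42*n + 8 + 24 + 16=5*n^2 + 83*n + 48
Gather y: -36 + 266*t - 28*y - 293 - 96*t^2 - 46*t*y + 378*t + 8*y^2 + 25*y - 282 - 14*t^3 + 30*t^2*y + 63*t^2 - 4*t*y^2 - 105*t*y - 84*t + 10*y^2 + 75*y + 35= -14*t^3 - 33*t^2 + 560*t + y^2*(18 - 4*t) + y*(30*t^2 - 151*t + 72) - 576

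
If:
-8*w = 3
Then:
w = -3/8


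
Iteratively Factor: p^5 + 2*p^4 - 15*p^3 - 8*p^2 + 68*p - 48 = (p - 2)*(p^4 + 4*p^3 - 7*p^2 - 22*p + 24) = (p - 2)^2*(p^3 + 6*p^2 + 5*p - 12) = (p - 2)^2*(p + 3)*(p^2 + 3*p - 4) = (p - 2)^2*(p + 3)*(p + 4)*(p - 1)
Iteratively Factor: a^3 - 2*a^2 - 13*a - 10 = (a + 2)*(a^2 - 4*a - 5) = (a + 1)*(a + 2)*(a - 5)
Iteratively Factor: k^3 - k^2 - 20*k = (k)*(k^2 - k - 20) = k*(k + 4)*(k - 5)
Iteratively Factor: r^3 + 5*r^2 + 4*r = (r)*(r^2 + 5*r + 4) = r*(r + 4)*(r + 1)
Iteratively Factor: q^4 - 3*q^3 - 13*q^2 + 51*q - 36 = (q - 1)*(q^3 - 2*q^2 - 15*q + 36) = (q - 1)*(q + 4)*(q^2 - 6*q + 9) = (q - 3)*(q - 1)*(q + 4)*(q - 3)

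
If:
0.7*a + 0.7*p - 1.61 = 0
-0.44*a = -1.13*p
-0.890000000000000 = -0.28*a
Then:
No Solution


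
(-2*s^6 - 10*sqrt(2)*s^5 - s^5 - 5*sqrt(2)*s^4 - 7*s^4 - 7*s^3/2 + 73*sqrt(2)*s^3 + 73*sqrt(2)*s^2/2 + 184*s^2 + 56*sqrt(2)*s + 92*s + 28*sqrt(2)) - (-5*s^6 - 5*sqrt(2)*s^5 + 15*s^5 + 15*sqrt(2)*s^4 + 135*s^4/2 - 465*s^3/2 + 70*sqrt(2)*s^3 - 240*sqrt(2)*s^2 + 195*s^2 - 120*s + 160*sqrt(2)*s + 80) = 3*s^6 - 16*s^5 - 5*sqrt(2)*s^5 - 149*s^4/2 - 20*sqrt(2)*s^4 + 3*sqrt(2)*s^3 + 229*s^3 - 11*s^2 + 553*sqrt(2)*s^2/2 - 104*sqrt(2)*s + 212*s - 80 + 28*sqrt(2)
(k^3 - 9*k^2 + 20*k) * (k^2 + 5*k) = k^5 - 4*k^4 - 25*k^3 + 100*k^2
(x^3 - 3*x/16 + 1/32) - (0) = x^3 - 3*x/16 + 1/32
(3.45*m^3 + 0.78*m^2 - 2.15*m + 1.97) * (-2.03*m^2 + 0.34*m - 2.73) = -7.0035*m^5 - 0.4104*m^4 - 4.7888*m^3 - 6.8595*m^2 + 6.5393*m - 5.3781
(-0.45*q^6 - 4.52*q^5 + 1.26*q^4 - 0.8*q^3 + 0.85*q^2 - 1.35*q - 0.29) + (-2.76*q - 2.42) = -0.45*q^6 - 4.52*q^5 + 1.26*q^4 - 0.8*q^3 + 0.85*q^2 - 4.11*q - 2.71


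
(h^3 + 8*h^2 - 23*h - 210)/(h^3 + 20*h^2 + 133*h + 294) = (h - 5)/(h + 7)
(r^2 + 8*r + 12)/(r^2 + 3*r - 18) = (r + 2)/(r - 3)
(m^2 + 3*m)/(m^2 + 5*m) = (m + 3)/(m + 5)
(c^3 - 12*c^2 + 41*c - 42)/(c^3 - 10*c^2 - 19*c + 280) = (c^2 - 5*c + 6)/(c^2 - 3*c - 40)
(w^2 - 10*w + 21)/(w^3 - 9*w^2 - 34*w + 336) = (w - 3)/(w^2 - 2*w - 48)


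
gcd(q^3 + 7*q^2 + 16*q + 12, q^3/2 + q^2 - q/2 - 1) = q + 2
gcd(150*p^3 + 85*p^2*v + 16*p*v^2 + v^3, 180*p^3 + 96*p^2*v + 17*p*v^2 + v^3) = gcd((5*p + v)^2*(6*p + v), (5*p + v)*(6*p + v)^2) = 30*p^2 + 11*p*v + v^2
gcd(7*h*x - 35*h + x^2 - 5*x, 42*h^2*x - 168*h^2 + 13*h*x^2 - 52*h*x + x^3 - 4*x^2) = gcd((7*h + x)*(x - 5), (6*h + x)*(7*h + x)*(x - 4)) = 7*h + x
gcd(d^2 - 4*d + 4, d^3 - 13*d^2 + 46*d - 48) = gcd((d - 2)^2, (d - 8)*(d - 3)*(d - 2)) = d - 2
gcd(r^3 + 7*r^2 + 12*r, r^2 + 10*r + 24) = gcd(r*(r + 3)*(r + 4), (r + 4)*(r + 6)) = r + 4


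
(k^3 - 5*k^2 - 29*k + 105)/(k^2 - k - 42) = (k^2 + 2*k - 15)/(k + 6)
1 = 1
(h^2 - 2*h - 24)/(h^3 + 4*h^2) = (h - 6)/h^2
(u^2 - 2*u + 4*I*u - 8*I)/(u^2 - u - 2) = (u + 4*I)/(u + 1)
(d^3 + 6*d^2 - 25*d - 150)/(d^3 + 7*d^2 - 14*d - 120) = (d - 5)/(d - 4)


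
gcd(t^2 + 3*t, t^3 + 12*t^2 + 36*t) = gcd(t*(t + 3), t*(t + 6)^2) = t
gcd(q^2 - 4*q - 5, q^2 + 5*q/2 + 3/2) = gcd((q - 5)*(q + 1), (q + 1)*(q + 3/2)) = q + 1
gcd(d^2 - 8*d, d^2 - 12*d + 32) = d - 8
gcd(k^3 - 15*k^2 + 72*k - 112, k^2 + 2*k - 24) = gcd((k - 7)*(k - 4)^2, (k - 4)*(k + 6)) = k - 4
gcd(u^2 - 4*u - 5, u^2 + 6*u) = 1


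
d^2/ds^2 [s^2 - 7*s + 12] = 2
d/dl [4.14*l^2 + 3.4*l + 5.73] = 8.28*l + 3.4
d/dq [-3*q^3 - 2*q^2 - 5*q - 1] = -9*q^2 - 4*q - 5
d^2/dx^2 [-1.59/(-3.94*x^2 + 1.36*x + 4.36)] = (49.365048*x^2 - 17.039712*x - 1.59*(7.88*x - 1.36)*(15.76*x - 2.72) - 54.627312)/(-3.94*x^2 + 1.36*x + 4.36)^3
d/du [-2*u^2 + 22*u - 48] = 22 - 4*u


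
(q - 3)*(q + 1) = q^2 - 2*q - 3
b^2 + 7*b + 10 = (b + 2)*(b + 5)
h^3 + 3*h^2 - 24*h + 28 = (h - 2)^2*(h + 7)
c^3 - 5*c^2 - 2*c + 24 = (c - 4)*(c - 3)*(c + 2)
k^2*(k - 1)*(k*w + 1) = k^4*w - k^3*w + k^3 - k^2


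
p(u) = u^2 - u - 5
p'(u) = 2*u - 1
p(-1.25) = -2.19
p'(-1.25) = -3.50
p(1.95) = -3.15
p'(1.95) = 2.90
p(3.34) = 2.82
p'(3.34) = 5.68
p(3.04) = 1.20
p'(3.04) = 5.08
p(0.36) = -5.23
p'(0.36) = -0.28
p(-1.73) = -0.28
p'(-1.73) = -4.46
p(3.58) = 4.24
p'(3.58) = 6.16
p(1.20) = -4.76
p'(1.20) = 1.40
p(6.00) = 25.00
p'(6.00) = 11.00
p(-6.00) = 37.00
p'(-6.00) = -13.00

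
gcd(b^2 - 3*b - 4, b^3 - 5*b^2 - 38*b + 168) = b - 4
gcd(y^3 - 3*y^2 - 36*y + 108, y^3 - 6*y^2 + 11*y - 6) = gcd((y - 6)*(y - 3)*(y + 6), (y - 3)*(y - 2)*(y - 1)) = y - 3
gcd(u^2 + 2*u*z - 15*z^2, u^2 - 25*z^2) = u + 5*z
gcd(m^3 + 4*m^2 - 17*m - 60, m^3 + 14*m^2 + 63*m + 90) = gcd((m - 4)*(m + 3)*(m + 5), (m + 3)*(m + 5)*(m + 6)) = m^2 + 8*m + 15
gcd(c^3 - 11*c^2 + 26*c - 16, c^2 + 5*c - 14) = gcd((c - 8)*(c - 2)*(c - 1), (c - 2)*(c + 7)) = c - 2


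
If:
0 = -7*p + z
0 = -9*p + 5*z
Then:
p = 0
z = 0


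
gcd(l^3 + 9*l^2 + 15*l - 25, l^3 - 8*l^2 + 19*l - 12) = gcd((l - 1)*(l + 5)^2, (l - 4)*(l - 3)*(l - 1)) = l - 1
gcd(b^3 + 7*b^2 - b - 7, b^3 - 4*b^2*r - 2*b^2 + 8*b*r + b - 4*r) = b - 1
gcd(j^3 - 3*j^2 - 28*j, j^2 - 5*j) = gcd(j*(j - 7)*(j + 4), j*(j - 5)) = j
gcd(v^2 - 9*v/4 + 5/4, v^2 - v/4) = 1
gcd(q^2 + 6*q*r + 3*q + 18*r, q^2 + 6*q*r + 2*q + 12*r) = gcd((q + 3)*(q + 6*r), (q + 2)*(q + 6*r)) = q + 6*r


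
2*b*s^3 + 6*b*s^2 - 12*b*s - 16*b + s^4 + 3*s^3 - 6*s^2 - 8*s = (2*b + s)*(s - 2)*(s + 1)*(s + 4)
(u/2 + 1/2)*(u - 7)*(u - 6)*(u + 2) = u^4/2 - 5*u^3 + 5*u^2/2 + 50*u + 42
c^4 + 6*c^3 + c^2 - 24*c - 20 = (c - 2)*(c + 1)*(c + 2)*(c + 5)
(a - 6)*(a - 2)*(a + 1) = a^3 - 7*a^2 + 4*a + 12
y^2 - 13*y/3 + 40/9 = (y - 8/3)*(y - 5/3)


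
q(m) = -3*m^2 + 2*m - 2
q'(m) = 2 - 6*m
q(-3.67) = -49.75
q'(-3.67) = 24.02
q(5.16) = -71.56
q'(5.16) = -28.96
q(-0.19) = -2.49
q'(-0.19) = 3.14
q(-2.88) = -32.64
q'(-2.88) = 19.28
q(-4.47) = -70.88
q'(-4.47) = 28.82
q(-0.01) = -2.02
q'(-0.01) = 2.06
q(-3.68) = -49.99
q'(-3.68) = 24.08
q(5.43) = -79.59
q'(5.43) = -30.58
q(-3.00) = -35.00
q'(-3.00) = 20.00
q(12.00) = -410.00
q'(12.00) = -70.00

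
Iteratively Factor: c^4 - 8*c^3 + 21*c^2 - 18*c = (c - 3)*(c^3 - 5*c^2 + 6*c) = (c - 3)^2*(c^2 - 2*c) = c*(c - 3)^2*(c - 2)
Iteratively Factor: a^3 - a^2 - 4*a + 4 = (a + 2)*(a^2 - 3*a + 2) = (a - 1)*(a + 2)*(a - 2)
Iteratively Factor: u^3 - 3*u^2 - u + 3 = (u + 1)*(u^2 - 4*u + 3) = (u - 1)*(u + 1)*(u - 3)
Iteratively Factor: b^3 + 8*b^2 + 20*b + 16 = (b + 4)*(b^2 + 4*b + 4) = (b + 2)*(b + 4)*(b + 2)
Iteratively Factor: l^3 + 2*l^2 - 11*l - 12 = (l + 1)*(l^2 + l - 12) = (l - 3)*(l + 1)*(l + 4)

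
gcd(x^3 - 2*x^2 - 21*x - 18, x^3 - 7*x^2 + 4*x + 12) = x^2 - 5*x - 6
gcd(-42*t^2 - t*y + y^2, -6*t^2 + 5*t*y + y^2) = 6*t + y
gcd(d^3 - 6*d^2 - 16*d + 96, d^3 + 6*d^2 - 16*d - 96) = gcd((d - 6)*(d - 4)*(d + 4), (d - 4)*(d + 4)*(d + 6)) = d^2 - 16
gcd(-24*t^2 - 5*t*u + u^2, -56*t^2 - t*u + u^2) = 8*t - u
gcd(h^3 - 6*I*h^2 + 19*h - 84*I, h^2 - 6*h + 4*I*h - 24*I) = h + 4*I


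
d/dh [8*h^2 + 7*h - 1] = 16*h + 7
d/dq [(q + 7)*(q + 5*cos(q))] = q - (q + 7)*(5*sin(q) - 1) + 5*cos(q)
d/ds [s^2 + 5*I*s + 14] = 2*s + 5*I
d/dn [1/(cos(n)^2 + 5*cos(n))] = (2*cos(n) + 5)*sin(n)/((cos(n) + 5)^2*cos(n)^2)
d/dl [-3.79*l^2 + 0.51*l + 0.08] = 0.51 - 7.58*l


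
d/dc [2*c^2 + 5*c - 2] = 4*c + 5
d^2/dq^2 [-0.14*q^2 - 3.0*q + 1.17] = -0.280000000000000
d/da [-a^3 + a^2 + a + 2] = -3*a^2 + 2*a + 1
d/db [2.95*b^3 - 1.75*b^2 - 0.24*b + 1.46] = 8.85*b^2 - 3.5*b - 0.24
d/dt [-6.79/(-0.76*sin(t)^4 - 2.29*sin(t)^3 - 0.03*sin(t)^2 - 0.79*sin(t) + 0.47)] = (-15.8886*sin(t) + 5.1604*sin(3*t) + 23.32365*cos(2*t) - 28.68775)*cos(t)/(0.76*sin(t)^4 + 2.29*sin(t)^3 + 0.03*sin(t)^2 + 0.79*sin(t) - 0.47)^2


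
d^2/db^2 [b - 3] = 0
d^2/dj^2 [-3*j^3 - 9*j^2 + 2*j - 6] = -18*j - 18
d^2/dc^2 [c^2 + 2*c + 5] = 2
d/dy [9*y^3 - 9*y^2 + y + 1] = 27*y^2 - 18*y + 1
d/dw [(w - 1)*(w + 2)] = 2*w + 1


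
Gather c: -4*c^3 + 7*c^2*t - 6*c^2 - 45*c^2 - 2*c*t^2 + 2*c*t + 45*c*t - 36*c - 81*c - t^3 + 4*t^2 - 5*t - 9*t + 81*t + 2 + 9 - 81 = -4*c^3 + c^2*(7*t - 51) + c*(-2*t^2 + 47*t - 117) - t^3 + 4*t^2 + 67*t - 70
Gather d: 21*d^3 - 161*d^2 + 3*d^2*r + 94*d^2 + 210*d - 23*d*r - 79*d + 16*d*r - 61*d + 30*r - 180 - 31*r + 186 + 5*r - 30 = 21*d^3 + d^2*(3*r - 67) + d*(70 - 7*r) + 4*r - 24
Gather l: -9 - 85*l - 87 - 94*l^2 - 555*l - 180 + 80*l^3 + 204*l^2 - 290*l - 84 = 80*l^3 + 110*l^2 - 930*l - 360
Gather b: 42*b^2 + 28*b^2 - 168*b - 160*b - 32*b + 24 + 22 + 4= 70*b^2 - 360*b + 50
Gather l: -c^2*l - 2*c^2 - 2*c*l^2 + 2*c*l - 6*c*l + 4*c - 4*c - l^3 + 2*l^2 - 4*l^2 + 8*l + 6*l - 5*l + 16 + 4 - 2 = -2*c^2 - l^3 + l^2*(-2*c - 2) + l*(-c^2 - 4*c + 9) + 18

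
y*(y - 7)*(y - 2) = y^3 - 9*y^2 + 14*y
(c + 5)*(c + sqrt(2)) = c^2 + sqrt(2)*c + 5*c + 5*sqrt(2)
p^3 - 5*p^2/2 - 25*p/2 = p*(p - 5)*(p + 5/2)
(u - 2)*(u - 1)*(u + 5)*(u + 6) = u^4 + 8*u^3 - u^2 - 68*u + 60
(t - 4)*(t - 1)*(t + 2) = t^3 - 3*t^2 - 6*t + 8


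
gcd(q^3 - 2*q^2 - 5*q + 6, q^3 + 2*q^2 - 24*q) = 1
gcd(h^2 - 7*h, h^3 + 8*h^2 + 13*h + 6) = 1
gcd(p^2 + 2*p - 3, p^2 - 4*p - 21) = p + 3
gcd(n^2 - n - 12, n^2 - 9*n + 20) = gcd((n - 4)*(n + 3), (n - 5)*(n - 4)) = n - 4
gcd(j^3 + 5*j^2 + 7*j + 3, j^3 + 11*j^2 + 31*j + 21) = j^2 + 4*j + 3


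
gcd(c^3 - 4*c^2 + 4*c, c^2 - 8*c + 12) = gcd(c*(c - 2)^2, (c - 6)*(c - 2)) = c - 2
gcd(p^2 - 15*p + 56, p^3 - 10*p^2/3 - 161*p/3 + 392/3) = p - 8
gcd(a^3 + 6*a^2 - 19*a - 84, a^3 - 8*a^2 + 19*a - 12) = a - 4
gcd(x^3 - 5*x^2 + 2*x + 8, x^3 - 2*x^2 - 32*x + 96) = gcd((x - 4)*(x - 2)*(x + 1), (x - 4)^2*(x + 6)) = x - 4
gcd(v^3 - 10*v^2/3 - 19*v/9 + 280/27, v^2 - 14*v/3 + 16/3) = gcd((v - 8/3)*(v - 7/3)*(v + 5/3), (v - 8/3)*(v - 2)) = v - 8/3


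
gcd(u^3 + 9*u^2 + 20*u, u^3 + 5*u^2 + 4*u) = u^2 + 4*u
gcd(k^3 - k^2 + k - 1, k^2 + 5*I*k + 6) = k - I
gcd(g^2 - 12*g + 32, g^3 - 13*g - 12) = g - 4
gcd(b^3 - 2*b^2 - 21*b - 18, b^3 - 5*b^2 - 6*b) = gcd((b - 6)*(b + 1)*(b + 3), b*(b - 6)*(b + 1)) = b^2 - 5*b - 6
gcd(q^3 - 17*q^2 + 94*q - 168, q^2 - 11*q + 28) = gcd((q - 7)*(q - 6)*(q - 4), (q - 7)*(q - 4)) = q^2 - 11*q + 28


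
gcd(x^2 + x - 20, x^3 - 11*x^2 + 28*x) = x - 4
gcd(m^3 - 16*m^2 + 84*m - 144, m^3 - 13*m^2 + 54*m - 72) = m^2 - 10*m + 24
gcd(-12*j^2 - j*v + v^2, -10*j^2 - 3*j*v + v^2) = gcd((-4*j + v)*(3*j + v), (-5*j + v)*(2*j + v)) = 1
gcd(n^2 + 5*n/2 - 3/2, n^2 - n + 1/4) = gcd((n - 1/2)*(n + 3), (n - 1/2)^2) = n - 1/2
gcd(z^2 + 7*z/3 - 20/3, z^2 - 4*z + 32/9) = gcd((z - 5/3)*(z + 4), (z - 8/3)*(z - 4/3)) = 1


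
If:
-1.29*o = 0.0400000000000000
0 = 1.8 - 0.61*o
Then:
No Solution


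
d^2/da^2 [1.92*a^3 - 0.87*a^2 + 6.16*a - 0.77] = 11.52*a - 1.74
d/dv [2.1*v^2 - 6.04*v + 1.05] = 4.2*v - 6.04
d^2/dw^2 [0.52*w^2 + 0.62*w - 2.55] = 1.04000000000000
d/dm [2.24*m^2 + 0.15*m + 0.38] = 4.48*m + 0.15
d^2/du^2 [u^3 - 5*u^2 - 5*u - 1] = 6*u - 10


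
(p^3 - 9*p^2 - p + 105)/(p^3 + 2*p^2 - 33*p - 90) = (p^2 - 12*p + 35)/(p^2 - p - 30)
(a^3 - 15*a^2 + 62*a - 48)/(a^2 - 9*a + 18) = (a^2 - 9*a + 8)/(a - 3)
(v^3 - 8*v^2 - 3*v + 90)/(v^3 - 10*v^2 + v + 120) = (v - 6)/(v - 8)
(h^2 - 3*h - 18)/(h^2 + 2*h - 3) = (h - 6)/(h - 1)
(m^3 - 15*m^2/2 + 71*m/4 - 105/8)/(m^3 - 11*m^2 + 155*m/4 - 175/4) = (m - 3/2)/(m - 5)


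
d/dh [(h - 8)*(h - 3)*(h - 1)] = 3*h^2 - 24*h + 35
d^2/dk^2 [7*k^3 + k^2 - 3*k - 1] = 42*k + 2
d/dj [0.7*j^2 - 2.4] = 1.4*j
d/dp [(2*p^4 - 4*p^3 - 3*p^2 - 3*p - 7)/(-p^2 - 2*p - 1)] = (-4*p^4 - 4*p^3 + 12*p^2 + 3*p - 11)/(p^3 + 3*p^2 + 3*p + 1)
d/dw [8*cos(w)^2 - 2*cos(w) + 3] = 2*(1 - 8*cos(w))*sin(w)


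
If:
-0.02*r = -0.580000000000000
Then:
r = 29.00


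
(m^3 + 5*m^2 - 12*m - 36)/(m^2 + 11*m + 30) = (m^2 - m - 6)/(m + 5)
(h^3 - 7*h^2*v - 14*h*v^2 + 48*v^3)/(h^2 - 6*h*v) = (h^3 - 7*h^2*v - 14*h*v^2 + 48*v^3)/(h*(h - 6*v))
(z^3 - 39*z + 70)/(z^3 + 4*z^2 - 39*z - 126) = (z^2 - 7*z + 10)/(z^2 - 3*z - 18)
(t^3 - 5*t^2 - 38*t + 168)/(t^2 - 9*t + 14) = (t^2 + 2*t - 24)/(t - 2)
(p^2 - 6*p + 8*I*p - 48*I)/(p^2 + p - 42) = (p + 8*I)/(p + 7)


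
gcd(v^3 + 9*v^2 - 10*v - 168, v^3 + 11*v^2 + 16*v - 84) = v^2 + 13*v + 42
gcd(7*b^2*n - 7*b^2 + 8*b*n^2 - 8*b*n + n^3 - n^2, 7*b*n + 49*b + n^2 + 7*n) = 7*b + n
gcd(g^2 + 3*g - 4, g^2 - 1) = g - 1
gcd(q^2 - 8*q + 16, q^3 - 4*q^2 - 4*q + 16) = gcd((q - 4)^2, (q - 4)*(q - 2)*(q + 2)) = q - 4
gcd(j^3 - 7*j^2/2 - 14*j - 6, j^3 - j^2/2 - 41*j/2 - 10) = j + 1/2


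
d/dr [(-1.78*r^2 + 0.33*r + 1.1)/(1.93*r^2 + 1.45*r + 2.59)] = (-3.2179*r^2 - 13.4664*r - 0.7403)/(3.7249*r^4 + 5.597*r^3 + 12.0999*r^2 + 7.511*r + 6.7081)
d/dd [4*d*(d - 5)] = 8*d - 20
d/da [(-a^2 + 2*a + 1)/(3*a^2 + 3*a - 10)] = (-9*a^2 + 14*a - 23)/(9*a^4 + 18*a^3 - 51*a^2 - 60*a + 100)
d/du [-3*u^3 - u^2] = u*(-9*u - 2)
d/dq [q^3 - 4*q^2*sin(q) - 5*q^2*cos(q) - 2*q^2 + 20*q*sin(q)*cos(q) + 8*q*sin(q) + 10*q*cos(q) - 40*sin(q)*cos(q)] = 5*q^2*sin(q) - 4*q^2*cos(q) + 3*q^2 - 18*q*sin(q) - 2*q*cos(q) + 20*q*cos(2*q) - 4*q + 8*sin(q) + 10*sin(2*q) + 10*cos(q) - 40*cos(2*q)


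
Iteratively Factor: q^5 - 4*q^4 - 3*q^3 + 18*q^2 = (q - 3)*(q^4 - q^3 - 6*q^2) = (q - 3)^2*(q^3 + 2*q^2) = q*(q - 3)^2*(q^2 + 2*q) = q*(q - 3)^2*(q + 2)*(q)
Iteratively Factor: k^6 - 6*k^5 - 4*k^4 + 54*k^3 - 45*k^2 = (k)*(k^5 - 6*k^4 - 4*k^3 + 54*k^2 - 45*k) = k*(k - 1)*(k^4 - 5*k^3 - 9*k^2 + 45*k) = k*(k - 3)*(k - 1)*(k^3 - 2*k^2 - 15*k) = k*(k - 5)*(k - 3)*(k - 1)*(k^2 + 3*k) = k^2*(k - 5)*(k - 3)*(k - 1)*(k + 3)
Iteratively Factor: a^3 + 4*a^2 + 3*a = (a + 1)*(a^2 + 3*a) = a*(a + 1)*(a + 3)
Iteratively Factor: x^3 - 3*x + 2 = (x - 1)*(x^2 + x - 2) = (x - 1)^2*(x + 2)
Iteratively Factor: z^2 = (z)*(z)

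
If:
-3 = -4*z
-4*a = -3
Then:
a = 3/4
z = 3/4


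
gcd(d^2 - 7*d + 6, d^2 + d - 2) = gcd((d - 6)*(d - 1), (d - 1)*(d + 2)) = d - 1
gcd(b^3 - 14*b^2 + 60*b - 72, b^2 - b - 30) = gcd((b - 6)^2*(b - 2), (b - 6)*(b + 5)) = b - 6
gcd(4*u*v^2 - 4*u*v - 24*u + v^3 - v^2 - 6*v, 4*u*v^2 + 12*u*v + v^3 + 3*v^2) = 4*u + v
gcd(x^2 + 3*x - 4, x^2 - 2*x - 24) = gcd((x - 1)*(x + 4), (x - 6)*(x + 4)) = x + 4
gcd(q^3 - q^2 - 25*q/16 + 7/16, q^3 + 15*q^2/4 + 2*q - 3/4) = q^2 + 3*q/4 - 1/4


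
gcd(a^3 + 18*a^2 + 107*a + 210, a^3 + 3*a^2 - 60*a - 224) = a + 7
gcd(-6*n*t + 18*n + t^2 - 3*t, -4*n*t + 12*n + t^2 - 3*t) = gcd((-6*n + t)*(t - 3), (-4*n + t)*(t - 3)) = t - 3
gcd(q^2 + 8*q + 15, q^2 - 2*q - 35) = q + 5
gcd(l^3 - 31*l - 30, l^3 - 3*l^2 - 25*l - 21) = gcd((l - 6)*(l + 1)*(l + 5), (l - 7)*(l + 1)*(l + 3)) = l + 1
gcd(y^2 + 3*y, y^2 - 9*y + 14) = 1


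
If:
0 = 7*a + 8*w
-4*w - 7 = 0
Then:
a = 2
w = -7/4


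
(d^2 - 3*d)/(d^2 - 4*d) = (d - 3)/(d - 4)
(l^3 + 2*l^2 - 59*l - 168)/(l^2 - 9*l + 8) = (l^2 + 10*l + 21)/(l - 1)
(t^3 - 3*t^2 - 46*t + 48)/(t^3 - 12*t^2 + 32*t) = (t^2 + 5*t - 6)/(t*(t - 4))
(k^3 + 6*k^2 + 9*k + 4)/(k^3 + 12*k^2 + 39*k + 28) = (k + 1)/(k + 7)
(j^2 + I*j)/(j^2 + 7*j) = (j + I)/(j + 7)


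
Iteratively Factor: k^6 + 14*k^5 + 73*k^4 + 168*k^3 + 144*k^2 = (k + 4)*(k^5 + 10*k^4 + 33*k^3 + 36*k^2) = (k + 4)^2*(k^4 + 6*k^3 + 9*k^2) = (k + 3)*(k + 4)^2*(k^3 + 3*k^2) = k*(k + 3)*(k + 4)^2*(k^2 + 3*k) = k^2*(k + 3)*(k + 4)^2*(k + 3)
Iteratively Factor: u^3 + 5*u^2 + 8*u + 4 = (u + 2)*(u^2 + 3*u + 2) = (u + 1)*(u + 2)*(u + 2)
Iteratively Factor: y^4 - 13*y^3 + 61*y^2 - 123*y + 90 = (y - 3)*(y^3 - 10*y^2 + 31*y - 30) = (y - 3)*(y - 2)*(y^2 - 8*y + 15) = (y - 3)^2*(y - 2)*(y - 5)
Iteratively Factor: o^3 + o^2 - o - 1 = (o - 1)*(o^2 + 2*o + 1) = (o - 1)*(o + 1)*(o + 1)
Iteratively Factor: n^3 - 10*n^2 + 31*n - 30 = (n - 2)*(n^2 - 8*n + 15) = (n - 3)*(n - 2)*(n - 5)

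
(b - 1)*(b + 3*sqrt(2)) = b^2 - b + 3*sqrt(2)*b - 3*sqrt(2)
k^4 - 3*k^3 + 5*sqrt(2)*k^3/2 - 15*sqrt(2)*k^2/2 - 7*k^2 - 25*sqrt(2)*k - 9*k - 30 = (k - 5)*(k + 2)*(k + sqrt(2))*(k + 3*sqrt(2)/2)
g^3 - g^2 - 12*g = g*(g - 4)*(g + 3)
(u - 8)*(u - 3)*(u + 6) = u^3 - 5*u^2 - 42*u + 144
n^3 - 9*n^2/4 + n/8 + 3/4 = (n - 2)*(n - 3/4)*(n + 1/2)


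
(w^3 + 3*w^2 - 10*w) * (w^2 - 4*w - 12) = w^5 - w^4 - 34*w^3 + 4*w^2 + 120*w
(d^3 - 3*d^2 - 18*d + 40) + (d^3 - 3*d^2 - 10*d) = 2*d^3 - 6*d^2 - 28*d + 40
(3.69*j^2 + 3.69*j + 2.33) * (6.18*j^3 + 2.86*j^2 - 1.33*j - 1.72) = 22.8042*j^5 + 33.3576*j^4 + 20.0451*j^3 - 4.5907*j^2 - 9.4457*j - 4.0076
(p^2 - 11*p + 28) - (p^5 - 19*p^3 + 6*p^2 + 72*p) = -p^5 + 19*p^3 - 5*p^2 - 83*p + 28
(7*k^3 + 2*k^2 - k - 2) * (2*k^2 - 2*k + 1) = 14*k^5 - 10*k^4 + k^3 + 3*k - 2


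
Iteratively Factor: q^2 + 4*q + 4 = (q + 2)*(q + 2)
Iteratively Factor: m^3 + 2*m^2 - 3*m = (m + 3)*(m^2 - m) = m*(m + 3)*(m - 1)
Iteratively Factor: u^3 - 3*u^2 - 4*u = (u + 1)*(u^2 - 4*u) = (u - 4)*(u + 1)*(u)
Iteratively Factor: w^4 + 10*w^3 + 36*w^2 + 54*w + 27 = (w + 3)*(w^3 + 7*w^2 + 15*w + 9) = (w + 3)^2*(w^2 + 4*w + 3) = (w + 1)*(w + 3)^2*(w + 3)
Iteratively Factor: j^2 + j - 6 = (j + 3)*(j - 2)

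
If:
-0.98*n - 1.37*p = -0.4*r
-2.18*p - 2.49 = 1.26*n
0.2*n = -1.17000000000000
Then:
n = -5.85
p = 2.24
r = -6.66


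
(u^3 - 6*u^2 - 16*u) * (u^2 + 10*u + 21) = u^5 + 4*u^4 - 55*u^3 - 286*u^2 - 336*u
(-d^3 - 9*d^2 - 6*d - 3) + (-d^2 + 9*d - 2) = -d^3 - 10*d^2 + 3*d - 5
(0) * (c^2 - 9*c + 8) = 0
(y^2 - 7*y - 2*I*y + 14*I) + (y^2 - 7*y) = 2*y^2 - 14*y - 2*I*y + 14*I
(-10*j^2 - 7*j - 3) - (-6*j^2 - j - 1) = -4*j^2 - 6*j - 2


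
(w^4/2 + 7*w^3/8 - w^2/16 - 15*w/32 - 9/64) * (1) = w^4/2 + 7*w^3/8 - w^2/16 - 15*w/32 - 9/64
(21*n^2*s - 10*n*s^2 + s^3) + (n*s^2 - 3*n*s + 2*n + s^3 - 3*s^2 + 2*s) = 21*n^2*s - 9*n*s^2 - 3*n*s + 2*n + 2*s^3 - 3*s^2 + 2*s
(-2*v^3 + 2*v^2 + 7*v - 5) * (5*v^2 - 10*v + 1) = -10*v^5 + 30*v^4 + 13*v^3 - 93*v^2 + 57*v - 5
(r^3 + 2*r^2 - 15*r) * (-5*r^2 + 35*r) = -5*r^5 + 25*r^4 + 145*r^3 - 525*r^2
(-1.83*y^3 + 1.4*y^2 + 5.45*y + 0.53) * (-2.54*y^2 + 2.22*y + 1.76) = 4.6482*y^5 - 7.6186*y^4 - 13.9558*y^3 + 13.2168*y^2 + 10.7686*y + 0.9328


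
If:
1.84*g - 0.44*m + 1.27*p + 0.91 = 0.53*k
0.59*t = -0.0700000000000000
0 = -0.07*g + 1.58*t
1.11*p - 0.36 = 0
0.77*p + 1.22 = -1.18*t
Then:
No Solution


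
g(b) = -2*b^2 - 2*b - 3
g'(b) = -4*b - 2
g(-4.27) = -30.93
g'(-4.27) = 15.08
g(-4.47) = -34.02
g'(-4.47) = 15.88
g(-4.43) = -33.39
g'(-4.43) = 15.72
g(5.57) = -76.19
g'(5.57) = -24.28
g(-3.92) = -25.89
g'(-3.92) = 13.68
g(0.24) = -3.60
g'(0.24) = -2.96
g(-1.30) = -3.78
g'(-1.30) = 3.20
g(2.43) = -19.67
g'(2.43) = -11.72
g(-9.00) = -147.00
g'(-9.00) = 34.00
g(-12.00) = -267.00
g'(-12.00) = 46.00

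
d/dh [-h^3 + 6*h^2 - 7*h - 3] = -3*h^2 + 12*h - 7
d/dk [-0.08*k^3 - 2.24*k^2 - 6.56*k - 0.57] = -0.24*k^2 - 4.48*k - 6.56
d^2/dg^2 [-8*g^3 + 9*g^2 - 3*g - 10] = 18 - 48*g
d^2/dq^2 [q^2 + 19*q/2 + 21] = 2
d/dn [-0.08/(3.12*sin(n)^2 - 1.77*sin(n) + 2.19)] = (0.4992*sin(n) - 0.1416)*cos(n)/(3.12*sin(n)^2 - 1.77*sin(n) + 2.19)^2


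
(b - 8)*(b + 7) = b^2 - b - 56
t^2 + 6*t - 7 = (t - 1)*(t + 7)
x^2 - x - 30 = (x - 6)*(x + 5)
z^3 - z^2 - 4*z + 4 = (z - 2)*(z - 1)*(z + 2)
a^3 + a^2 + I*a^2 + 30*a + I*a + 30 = (a + 1)*(a - 5*I)*(a + 6*I)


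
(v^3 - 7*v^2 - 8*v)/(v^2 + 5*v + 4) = v*(v - 8)/(v + 4)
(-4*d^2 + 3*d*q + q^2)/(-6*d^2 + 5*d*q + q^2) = (4*d + q)/(6*d + q)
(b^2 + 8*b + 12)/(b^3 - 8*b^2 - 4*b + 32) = (b + 6)/(b^2 - 10*b + 16)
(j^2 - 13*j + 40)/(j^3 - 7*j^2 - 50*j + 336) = (j - 5)/(j^2 + j - 42)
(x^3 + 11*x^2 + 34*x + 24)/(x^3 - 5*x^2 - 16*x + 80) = (x^2 + 7*x + 6)/(x^2 - 9*x + 20)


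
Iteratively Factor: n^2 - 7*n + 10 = (n - 2)*(n - 5)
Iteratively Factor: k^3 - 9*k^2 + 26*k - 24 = (k - 4)*(k^2 - 5*k + 6) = (k - 4)*(k - 2)*(k - 3)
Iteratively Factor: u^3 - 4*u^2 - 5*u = (u - 5)*(u^2 + u) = (u - 5)*(u + 1)*(u)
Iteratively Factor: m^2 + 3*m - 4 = (m - 1)*(m + 4)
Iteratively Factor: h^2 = (h)*(h)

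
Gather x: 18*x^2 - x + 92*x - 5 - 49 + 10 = 18*x^2 + 91*x - 44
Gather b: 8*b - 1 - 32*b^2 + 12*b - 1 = -32*b^2 + 20*b - 2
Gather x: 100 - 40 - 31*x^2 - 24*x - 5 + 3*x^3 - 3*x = 3*x^3 - 31*x^2 - 27*x + 55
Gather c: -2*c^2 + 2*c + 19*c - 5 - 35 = -2*c^2 + 21*c - 40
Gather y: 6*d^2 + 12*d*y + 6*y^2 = 6*d^2 + 12*d*y + 6*y^2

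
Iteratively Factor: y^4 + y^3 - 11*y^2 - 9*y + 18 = (y - 1)*(y^3 + 2*y^2 - 9*y - 18) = (y - 1)*(y + 2)*(y^2 - 9) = (y - 3)*(y - 1)*(y + 2)*(y + 3)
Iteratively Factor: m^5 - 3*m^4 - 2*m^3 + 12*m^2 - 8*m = (m + 2)*(m^4 - 5*m^3 + 8*m^2 - 4*m) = (m - 2)*(m + 2)*(m^3 - 3*m^2 + 2*m) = m*(m - 2)*(m + 2)*(m^2 - 3*m + 2) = m*(m - 2)^2*(m + 2)*(m - 1)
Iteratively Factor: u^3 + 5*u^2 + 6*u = (u)*(u^2 + 5*u + 6) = u*(u + 3)*(u + 2)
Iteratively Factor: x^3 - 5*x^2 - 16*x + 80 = (x + 4)*(x^2 - 9*x + 20) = (x - 4)*(x + 4)*(x - 5)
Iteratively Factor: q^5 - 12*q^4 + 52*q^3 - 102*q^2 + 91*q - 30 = (q - 1)*(q^4 - 11*q^3 + 41*q^2 - 61*q + 30) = (q - 3)*(q - 1)*(q^3 - 8*q^2 + 17*q - 10) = (q - 5)*(q - 3)*(q - 1)*(q^2 - 3*q + 2) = (q - 5)*(q - 3)*(q - 1)^2*(q - 2)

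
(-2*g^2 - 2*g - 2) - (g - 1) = -2*g^2 - 3*g - 1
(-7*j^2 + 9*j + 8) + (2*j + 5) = -7*j^2 + 11*j + 13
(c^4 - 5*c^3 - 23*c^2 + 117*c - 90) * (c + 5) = c^5 - 48*c^3 + 2*c^2 + 495*c - 450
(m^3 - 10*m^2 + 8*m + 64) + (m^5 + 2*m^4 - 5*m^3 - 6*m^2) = m^5 + 2*m^4 - 4*m^3 - 16*m^2 + 8*m + 64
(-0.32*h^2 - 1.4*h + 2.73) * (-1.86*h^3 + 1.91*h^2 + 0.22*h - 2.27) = 0.5952*h^5 + 1.9928*h^4 - 7.8222*h^3 + 5.6327*h^2 + 3.7786*h - 6.1971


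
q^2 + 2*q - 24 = (q - 4)*(q + 6)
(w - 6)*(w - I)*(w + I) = w^3 - 6*w^2 + w - 6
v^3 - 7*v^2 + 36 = (v - 6)*(v - 3)*(v + 2)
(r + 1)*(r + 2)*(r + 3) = r^3 + 6*r^2 + 11*r + 6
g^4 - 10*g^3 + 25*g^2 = g^2*(g - 5)^2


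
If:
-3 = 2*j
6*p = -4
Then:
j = -3/2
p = -2/3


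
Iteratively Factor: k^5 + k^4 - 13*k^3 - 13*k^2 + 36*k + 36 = (k + 3)*(k^4 - 2*k^3 - 7*k^2 + 8*k + 12) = (k + 1)*(k + 3)*(k^3 - 3*k^2 - 4*k + 12) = (k + 1)*(k + 2)*(k + 3)*(k^2 - 5*k + 6) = (k - 3)*(k + 1)*(k + 2)*(k + 3)*(k - 2)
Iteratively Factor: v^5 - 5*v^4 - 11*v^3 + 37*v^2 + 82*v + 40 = (v - 5)*(v^4 - 11*v^2 - 18*v - 8) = (v - 5)*(v + 1)*(v^3 - v^2 - 10*v - 8) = (v - 5)*(v - 4)*(v + 1)*(v^2 + 3*v + 2) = (v - 5)*(v - 4)*(v + 1)*(v + 2)*(v + 1)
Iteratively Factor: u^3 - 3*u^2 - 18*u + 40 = (u + 4)*(u^2 - 7*u + 10) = (u - 2)*(u + 4)*(u - 5)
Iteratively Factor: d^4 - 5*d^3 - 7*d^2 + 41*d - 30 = (d - 5)*(d^3 - 7*d + 6) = (d - 5)*(d + 3)*(d^2 - 3*d + 2) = (d - 5)*(d - 2)*(d + 3)*(d - 1)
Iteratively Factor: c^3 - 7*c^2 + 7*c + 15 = (c - 3)*(c^2 - 4*c - 5) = (c - 5)*(c - 3)*(c + 1)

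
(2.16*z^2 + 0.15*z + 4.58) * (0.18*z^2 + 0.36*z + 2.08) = 0.3888*z^4 + 0.8046*z^3 + 5.3712*z^2 + 1.9608*z + 9.5264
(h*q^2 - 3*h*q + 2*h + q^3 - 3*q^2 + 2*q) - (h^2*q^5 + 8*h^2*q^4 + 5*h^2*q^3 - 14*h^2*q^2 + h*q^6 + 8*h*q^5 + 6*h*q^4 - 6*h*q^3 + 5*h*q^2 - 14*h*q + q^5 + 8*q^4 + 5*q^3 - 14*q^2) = -h^2*q^5 - 8*h^2*q^4 - 5*h^2*q^3 + 14*h^2*q^2 - h*q^6 - 8*h*q^5 - 6*h*q^4 + 6*h*q^3 - 4*h*q^2 + 11*h*q + 2*h - q^5 - 8*q^4 - 4*q^3 + 11*q^2 + 2*q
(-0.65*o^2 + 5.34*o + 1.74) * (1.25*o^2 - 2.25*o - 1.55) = -0.8125*o^4 + 8.1375*o^3 - 8.8325*o^2 - 12.192*o - 2.697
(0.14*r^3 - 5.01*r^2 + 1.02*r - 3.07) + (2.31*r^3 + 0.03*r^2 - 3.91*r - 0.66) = 2.45*r^3 - 4.98*r^2 - 2.89*r - 3.73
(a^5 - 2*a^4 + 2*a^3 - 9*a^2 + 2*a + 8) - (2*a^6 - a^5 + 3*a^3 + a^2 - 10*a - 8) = -2*a^6 + 2*a^5 - 2*a^4 - a^3 - 10*a^2 + 12*a + 16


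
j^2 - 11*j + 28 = (j - 7)*(j - 4)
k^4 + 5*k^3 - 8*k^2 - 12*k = k*(k - 2)*(k + 1)*(k + 6)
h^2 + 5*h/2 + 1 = (h + 1/2)*(h + 2)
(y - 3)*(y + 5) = y^2 + 2*y - 15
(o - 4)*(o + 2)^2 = o^3 - 12*o - 16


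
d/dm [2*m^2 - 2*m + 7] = 4*m - 2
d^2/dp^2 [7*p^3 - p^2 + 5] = 42*p - 2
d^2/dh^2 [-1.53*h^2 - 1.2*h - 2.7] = -3.06000000000000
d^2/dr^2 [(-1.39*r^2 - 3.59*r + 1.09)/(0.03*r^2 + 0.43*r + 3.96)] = (-1.73472347597681e-18*r^4 + 0.0294*r^3 + 0.996677999999999*r^2 + 2.643318*r - 31.224646)/(2.7e-5*r^6 + 0.001161*r^5 + 0.027333*r^4 + 0.386011*r^3 + 3.607956*r^2 + 20.229264*r + 62.099136)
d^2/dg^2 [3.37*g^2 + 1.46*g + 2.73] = 6.74000000000000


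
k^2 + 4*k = k*(k + 4)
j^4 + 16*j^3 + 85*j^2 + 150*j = j*(j + 5)^2*(j + 6)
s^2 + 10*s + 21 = (s + 3)*(s + 7)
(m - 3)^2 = m^2 - 6*m + 9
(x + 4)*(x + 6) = x^2 + 10*x + 24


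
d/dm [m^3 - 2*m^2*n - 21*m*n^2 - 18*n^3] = 3*m^2 - 4*m*n - 21*n^2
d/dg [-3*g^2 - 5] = -6*g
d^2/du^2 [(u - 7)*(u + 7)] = 2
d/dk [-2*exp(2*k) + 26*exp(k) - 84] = (26 - 4*exp(k))*exp(k)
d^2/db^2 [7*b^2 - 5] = 14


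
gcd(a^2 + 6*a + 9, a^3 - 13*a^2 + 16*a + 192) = a + 3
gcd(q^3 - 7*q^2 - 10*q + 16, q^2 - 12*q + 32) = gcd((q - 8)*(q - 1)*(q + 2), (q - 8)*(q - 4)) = q - 8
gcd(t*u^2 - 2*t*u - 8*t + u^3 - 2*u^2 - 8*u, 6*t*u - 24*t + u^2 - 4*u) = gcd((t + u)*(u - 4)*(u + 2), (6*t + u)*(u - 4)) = u - 4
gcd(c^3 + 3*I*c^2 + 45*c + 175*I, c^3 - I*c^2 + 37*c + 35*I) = c^2 - 2*I*c + 35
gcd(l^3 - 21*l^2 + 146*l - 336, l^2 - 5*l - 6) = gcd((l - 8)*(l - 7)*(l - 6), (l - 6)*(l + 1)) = l - 6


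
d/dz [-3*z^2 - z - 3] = -6*z - 1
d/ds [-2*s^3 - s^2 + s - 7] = -6*s^2 - 2*s + 1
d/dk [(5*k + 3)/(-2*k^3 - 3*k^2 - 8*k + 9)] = (20*k^3 + 33*k^2 + 18*k + 69)/(4*k^6 + 12*k^5 + 41*k^4 + 12*k^3 + 10*k^2 - 144*k + 81)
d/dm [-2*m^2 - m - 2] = -4*m - 1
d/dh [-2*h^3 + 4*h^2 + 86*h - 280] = -6*h^2 + 8*h + 86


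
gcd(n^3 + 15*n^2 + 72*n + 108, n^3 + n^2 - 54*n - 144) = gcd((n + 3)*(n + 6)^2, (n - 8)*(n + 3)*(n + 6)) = n^2 + 9*n + 18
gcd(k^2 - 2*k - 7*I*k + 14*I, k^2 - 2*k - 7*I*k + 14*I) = k^2 + k*(-2 - 7*I) + 14*I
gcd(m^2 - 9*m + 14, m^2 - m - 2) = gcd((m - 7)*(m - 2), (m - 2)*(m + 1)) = m - 2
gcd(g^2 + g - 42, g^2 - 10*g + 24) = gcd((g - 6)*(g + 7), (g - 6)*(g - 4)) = g - 6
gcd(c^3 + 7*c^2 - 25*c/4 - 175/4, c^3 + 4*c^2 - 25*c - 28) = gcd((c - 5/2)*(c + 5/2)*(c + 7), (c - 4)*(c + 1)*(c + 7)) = c + 7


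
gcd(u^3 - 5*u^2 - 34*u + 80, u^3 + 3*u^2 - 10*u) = u^2 + 3*u - 10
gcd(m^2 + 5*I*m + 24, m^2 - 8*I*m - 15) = m - 3*I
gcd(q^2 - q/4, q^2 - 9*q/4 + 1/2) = q - 1/4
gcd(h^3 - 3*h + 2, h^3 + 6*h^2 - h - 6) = h - 1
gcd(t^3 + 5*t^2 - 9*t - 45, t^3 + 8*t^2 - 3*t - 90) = t^2 + 2*t - 15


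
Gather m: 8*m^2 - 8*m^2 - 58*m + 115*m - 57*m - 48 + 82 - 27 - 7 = 0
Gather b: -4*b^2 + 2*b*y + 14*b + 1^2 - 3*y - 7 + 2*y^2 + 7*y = -4*b^2 + b*(2*y + 14) + 2*y^2 + 4*y - 6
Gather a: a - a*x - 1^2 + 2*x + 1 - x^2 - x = a*(1 - x) - x^2 + x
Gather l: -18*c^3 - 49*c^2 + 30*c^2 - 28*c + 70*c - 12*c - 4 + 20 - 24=-18*c^3 - 19*c^2 + 30*c - 8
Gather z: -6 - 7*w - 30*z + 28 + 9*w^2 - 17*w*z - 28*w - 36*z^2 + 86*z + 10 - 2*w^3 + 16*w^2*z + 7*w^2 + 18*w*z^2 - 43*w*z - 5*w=-2*w^3 + 16*w^2 - 40*w + z^2*(18*w - 36) + z*(16*w^2 - 60*w + 56) + 32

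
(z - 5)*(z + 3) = z^2 - 2*z - 15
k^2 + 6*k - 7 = (k - 1)*(k + 7)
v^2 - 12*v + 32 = (v - 8)*(v - 4)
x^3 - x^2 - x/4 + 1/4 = (x - 1)*(x - 1/2)*(x + 1/2)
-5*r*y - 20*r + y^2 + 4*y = (-5*r + y)*(y + 4)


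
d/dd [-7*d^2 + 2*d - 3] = 2 - 14*d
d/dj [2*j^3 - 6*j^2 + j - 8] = 6*j^2 - 12*j + 1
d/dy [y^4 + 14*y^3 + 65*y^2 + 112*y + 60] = 4*y^3 + 42*y^2 + 130*y + 112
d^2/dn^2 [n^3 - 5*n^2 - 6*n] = 6*n - 10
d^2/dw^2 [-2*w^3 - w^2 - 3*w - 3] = -12*w - 2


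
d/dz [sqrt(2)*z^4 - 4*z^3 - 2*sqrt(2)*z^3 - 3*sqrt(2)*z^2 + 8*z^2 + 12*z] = 4*sqrt(2)*z^3 - 12*z^2 - 6*sqrt(2)*z^2 - 6*sqrt(2)*z + 16*z + 12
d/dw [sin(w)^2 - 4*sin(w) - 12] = 2*(sin(w) - 2)*cos(w)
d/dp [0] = 0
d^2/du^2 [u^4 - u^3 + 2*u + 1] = 6*u*(2*u - 1)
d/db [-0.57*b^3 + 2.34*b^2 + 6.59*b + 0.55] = -1.71*b^2 + 4.68*b + 6.59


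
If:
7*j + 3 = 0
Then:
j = -3/7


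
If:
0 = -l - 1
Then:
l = -1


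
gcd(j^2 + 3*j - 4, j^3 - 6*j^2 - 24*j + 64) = j + 4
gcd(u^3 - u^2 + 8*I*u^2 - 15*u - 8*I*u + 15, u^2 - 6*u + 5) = u - 1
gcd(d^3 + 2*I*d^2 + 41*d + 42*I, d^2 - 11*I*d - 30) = d - 6*I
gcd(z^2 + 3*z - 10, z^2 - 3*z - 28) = 1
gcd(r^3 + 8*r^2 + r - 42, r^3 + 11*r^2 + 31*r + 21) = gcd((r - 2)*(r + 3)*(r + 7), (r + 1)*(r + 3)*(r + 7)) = r^2 + 10*r + 21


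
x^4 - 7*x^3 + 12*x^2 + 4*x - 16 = (x - 4)*(x - 2)^2*(x + 1)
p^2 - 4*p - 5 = (p - 5)*(p + 1)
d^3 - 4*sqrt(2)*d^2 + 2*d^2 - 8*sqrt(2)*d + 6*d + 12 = (d + 2)*(d - 3*sqrt(2))*(d - sqrt(2))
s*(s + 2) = s^2 + 2*s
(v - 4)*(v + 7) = v^2 + 3*v - 28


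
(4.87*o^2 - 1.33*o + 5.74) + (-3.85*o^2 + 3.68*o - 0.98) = 1.02*o^2 + 2.35*o + 4.76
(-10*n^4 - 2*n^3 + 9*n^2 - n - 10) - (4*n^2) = -10*n^4 - 2*n^3 + 5*n^2 - n - 10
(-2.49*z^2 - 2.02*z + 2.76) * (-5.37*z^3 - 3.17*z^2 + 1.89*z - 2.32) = 13.3713*z^5 + 18.7407*z^4 - 13.1239*z^3 - 6.7902*z^2 + 9.9028*z - 6.4032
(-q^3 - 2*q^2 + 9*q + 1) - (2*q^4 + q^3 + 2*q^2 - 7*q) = -2*q^4 - 2*q^3 - 4*q^2 + 16*q + 1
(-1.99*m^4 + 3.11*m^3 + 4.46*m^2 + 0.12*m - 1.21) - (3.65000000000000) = -1.99*m^4 + 3.11*m^3 + 4.46*m^2 + 0.12*m - 4.86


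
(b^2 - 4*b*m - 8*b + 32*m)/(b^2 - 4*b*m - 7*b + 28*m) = (b - 8)/(b - 7)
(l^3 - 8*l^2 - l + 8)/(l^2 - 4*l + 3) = (l^2 - 7*l - 8)/(l - 3)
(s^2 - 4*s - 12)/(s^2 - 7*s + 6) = (s + 2)/(s - 1)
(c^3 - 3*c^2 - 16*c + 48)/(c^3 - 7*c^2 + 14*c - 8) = (c^2 + c - 12)/(c^2 - 3*c + 2)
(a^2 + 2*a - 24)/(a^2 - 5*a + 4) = (a + 6)/(a - 1)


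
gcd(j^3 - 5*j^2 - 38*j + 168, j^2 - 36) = j + 6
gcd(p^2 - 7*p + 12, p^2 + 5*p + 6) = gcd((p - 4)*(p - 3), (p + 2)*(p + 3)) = 1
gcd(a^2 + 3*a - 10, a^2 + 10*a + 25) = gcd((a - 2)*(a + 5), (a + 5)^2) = a + 5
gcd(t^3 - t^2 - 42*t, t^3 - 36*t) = t^2 + 6*t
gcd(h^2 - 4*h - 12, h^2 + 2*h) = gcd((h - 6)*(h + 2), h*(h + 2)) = h + 2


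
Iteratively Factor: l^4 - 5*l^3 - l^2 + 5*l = (l)*(l^3 - 5*l^2 - l + 5) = l*(l - 5)*(l^2 - 1) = l*(l - 5)*(l + 1)*(l - 1)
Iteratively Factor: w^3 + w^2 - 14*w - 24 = (w + 3)*(w^2 - 2*w - 8) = (w - 4)*(w + 3)*(w + 2)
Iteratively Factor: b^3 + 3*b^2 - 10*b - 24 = (b + 4)*(b^2 - b - 6) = (b + 2)*(b + 4)*(b - 3)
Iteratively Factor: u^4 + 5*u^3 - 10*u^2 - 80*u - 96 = (u - 4)*(u^3 + 9*u^2 + 26*u + 24) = (u - 4)*(u + 4)*(u^2 + 5*u + 6) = (u - 4)*(u + 2)*(u + 4)*(u + 3)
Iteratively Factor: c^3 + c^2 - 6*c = (c - 2)*(c^2 + 3*c) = (c - 2)*(c + 3)*(c)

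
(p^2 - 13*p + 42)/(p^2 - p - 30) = (p - 7)/(p + 5)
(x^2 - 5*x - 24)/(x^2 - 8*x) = (x + 3)/x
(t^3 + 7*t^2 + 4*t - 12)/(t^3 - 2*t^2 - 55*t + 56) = (t^2 + 8*t + 12)/(t^2 - t - 56)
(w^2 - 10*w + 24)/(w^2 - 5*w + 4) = (w - 6)/(w - 1)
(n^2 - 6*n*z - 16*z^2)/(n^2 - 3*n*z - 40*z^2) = (n + 2*z)/(n + 5*z)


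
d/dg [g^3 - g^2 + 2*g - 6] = 3*g^2 - 2*g + 2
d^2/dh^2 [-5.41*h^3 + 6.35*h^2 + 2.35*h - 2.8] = 12.7 - 32.46*h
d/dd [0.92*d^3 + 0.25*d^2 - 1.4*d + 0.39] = 2.76*d^2 + 0.5*d - 1.4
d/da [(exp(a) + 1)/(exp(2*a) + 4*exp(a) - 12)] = (-2*(exp(a) + 1)*(exp(a) + 2) + exp(2*a) + 4*exp(a) - 12)*exp(a)/(exp(2*a) + 4*exp(a) - 12)^2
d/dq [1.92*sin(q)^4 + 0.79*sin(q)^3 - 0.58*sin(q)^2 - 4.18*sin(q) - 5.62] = (7.68*sin(q)^3 + 2.37*sin(q)^2 - 1.16*sin(q) - 4.18)*cos(q)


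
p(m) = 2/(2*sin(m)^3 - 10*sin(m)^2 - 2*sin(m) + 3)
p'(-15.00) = 90.00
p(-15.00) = -4.18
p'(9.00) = -44.10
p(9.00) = 3.24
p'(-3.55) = -29.07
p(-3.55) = 2.65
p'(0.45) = 106.21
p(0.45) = 4.97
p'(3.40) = 0.85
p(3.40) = 0.71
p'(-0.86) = -4.92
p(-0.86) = -0.95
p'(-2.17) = 1.93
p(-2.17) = -0.61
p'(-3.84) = -5.32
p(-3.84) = -1.06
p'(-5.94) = 9.39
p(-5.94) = 1.57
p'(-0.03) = 0.30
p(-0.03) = 0.66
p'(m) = 2*(-6*sin(m)^2*cos(m) + 20*sin(m)*cos(m) + 2*cos(m))/(2*sin(m)^3 - 10*sin(m)^2 - 2*sin(m) + 3)^2 = 4*(20*sin(2*m) + cos(m) + 3*cos(3*m))/(-sin(m) - sin(3*m) + 10*cos(2*m) - 4)^2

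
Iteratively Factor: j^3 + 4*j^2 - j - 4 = (j + 1)*(j^2 + 3*j - 4) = (j - 1)*(j + 1)*(j + 4)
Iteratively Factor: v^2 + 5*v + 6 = (v + 2)*(v + 3)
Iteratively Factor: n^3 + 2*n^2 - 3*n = (n + 3)*(n^2 - n) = (n - 1)*(n + 3)*(n)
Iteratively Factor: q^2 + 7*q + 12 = (q + 3)*(q + 4)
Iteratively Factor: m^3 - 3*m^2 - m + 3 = (m - 1)*(m^2 - 2*m - 3) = (m - 3)*(m - 1)*(m + 1)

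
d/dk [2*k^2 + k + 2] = 4*k + 1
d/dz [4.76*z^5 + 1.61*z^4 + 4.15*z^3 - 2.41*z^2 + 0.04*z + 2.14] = 23.8*z^4 + 6.44*z^3 + 12.45*z^2 - 4.82*z + 0.04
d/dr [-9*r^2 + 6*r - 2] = 6 - 18*r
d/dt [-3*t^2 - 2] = -6*t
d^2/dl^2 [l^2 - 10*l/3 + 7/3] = 2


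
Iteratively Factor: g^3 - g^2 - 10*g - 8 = (g - 4)*(g^2 + 3*g + 2) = (g - 4)*(g + 2)*(g + 1)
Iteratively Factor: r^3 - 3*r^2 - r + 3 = (r + 1)*(r^2 - 4*r + 3) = (r - 3)*(r + 1)*(r - 1)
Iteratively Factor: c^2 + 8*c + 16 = (c + 4)*(c + 4)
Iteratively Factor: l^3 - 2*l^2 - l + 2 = (l - 1)*(l^2 - l - 2) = (l - 2)*(l - 1)*(l + 1)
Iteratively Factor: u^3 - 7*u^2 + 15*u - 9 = (u - 1)*(u^2 - 6*u + 9) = (u - 3)*(u - 1)*(u - 3)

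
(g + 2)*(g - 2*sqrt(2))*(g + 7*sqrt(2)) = g^3 + 2*g^2 + 5*sqrt(2)*g^2 - 28*g + 10*sqrt(2)*g - 56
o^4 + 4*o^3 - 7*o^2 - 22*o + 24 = (o - 2)*(o - 1)*(o + 3)*(o + 4)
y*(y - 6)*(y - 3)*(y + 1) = y^4 - 8*y^3 + 9*y^2 + 18*y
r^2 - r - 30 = (r - 6)*(r + 5)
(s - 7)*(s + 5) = s^2 - 2*s - 35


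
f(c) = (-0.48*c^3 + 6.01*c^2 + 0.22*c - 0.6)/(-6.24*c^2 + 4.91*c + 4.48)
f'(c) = (12.48*c - 4.91)*(-0.48*c^3 + 6.01*c^2 + 0.22*c - 0.6)/(-6.24*c^2 + 4.91*c + 4.48)^2 + (-1.44*c^2 + 12.02*c + 0.22)/(-6.24*c^2 + 4.91*c + 4.48) = (2.9952*c^4 - 4.7136*c^3 + 24.4307*c^2 + 46.3616*c + 3.9316)/(38.9376*c^4 - 61.2768*c^3 - 31.8023*c^2 + 43.9936*c + 20.0704)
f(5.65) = -0.63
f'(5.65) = 0.12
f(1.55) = -4.27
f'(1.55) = 15.95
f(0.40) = 0.08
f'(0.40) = 0.88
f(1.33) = -332.70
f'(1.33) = 140217.11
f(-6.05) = -1.28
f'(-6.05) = 0.09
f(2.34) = -1.47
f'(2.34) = 0.83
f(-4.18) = -1.11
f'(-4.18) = 0.10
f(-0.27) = -0.08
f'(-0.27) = -0.92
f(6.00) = -0.59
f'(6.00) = 0.11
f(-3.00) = -0.99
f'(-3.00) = 0.10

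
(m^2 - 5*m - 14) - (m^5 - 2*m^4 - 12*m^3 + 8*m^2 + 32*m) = -m^5 + 2*m^4 + 12*m^3 - 7*m^2 - 37*m - 14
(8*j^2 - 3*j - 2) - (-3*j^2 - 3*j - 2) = 11*j^2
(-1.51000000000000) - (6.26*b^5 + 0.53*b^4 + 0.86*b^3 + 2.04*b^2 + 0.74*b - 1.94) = -6.26*b^5 - 0.53*b^4 - 0.86*b^3 - 2.04*b^2 - 0.74*b + 0.43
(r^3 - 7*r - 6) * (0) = 0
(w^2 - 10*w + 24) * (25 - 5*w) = -5*w^3 + 75*w^2 - 370*w + 600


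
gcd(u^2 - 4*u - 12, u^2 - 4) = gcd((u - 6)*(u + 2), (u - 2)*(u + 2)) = u + 2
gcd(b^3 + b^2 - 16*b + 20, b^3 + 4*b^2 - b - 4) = 1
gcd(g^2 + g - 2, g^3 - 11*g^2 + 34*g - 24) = g - 1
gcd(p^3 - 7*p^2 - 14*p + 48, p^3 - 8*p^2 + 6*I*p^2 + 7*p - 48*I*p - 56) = p - 8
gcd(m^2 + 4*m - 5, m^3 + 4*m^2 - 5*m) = m^2 + 4*m - 5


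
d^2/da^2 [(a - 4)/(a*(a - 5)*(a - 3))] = 2*(3*a^5 - 48*a^4 + 305*a^3 - 948*a^2 + 1440*a - 900)/(a^3*(a^6 - 24*a^5 + 237*a^4 - 1232*a^3 + 3555*a^2 - 5400*a + 3375))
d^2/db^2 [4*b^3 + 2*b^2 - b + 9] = 24*b + 4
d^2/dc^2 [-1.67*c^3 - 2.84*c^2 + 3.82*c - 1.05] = -10.02*c - 5.68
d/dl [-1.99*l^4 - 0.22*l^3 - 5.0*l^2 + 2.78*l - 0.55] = -7.96*l^3 - 0.66*l^2 - 10.0*l + 2.78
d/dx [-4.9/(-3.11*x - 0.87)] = -15.239/(3.11*x + 0.87)^2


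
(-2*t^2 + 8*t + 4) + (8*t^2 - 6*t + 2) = 6*t^2 + 2*t + 6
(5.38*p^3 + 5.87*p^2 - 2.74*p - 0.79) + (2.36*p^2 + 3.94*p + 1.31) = 5.38*p^3 + 8.23*p^2 + 1.2*p + 0.52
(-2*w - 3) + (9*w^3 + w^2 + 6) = 9*w^3 + w^2 - 2*w + 3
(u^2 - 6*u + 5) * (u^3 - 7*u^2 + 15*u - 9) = u^5 - 13*u^4 + 62*u^3 - 134*u^2 + 129*u - 45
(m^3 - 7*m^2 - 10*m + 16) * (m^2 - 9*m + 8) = m^5 - 16*m^4 + 61*m^3 + 50*m^2 - 224*m + 128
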